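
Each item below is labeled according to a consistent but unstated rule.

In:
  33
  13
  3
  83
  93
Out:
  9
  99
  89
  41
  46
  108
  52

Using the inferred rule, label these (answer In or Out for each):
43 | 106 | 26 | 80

The rule appears to be: ends in digit 3.
43: In (last digit 3).
106: Out (last digit 6).
26: Out (last digit 6).
80: Out (last digit 0).

In, Out, Out, Out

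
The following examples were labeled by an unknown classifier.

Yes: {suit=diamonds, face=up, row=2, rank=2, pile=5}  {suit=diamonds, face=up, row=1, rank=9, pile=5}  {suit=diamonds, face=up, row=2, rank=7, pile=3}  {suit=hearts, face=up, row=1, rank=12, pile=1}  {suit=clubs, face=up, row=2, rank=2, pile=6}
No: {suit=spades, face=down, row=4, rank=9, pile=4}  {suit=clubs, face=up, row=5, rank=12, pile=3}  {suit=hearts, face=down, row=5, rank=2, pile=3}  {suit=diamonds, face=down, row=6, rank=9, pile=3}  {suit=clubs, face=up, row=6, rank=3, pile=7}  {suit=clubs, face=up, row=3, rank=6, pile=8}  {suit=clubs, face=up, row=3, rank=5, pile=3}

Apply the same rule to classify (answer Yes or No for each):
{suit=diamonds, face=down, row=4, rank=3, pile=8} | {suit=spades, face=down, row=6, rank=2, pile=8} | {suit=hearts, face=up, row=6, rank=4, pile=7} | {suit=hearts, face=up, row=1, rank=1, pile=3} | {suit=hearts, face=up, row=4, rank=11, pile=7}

One predicate separates the groups cleanly: row ≤ 2.
{suit=diamonds, face=down, row=4, rank=3, pile=8} — row = 4, hence No.
{suit=spades, face=down, row=6, rank=2, pile=8} — row = 6, hence No.
{suit=hearts, face=up, row=6, rank=4, pile=7} — row = 6, hence No.
{suit=hearts, face=up, row=1, rank=1, pile=3} — row = 1, hence Yes.
{suit=hearts, face=up, row=4, rank=11, pile=7} — row = 4, hence No.

No, No, No, Yes, No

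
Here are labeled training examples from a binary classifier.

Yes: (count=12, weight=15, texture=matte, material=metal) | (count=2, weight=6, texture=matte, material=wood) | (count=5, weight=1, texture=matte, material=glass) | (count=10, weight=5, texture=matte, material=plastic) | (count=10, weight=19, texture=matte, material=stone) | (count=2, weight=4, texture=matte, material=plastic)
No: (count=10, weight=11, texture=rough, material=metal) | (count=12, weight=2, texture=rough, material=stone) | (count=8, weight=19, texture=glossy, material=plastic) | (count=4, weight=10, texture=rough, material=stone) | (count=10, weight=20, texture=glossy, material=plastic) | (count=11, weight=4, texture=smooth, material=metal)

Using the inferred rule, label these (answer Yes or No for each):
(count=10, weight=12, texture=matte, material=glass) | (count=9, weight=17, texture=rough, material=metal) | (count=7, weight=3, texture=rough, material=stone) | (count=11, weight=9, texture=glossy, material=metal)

Yes, No, No, No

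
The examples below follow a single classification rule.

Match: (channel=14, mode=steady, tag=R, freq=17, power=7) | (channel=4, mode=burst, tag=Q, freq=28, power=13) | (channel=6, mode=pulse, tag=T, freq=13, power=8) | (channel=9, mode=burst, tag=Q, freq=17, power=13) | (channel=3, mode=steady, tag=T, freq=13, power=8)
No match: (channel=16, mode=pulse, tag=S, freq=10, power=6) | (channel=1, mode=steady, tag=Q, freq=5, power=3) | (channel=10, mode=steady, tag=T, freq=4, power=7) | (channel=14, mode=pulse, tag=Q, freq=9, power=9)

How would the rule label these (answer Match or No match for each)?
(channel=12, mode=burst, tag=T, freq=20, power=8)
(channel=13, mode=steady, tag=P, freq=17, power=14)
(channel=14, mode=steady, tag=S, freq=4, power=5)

One predicate separates the groups cleanly: freq ≥ 13.
(channel=12, mode=burst, tag=T, freq=20, power=8) → freq = 20 → Match. (channel=13, mode=steady, tag=P, freq=17, power=14) → freq = 17 → Match. (channel=14, mode=steady, tag=S, freq=4, power=5) → freq = 4 → No match.

Match, Match, No match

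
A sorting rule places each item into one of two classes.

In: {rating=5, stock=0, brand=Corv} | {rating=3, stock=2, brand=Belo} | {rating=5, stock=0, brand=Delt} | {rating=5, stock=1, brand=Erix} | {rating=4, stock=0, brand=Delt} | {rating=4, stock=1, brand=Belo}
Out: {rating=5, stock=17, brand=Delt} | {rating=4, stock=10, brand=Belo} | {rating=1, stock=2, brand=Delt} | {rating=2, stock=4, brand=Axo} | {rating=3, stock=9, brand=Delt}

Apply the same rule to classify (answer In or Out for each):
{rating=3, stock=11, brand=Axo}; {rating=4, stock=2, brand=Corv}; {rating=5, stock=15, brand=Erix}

Out, In, Out

The classifier is using: stock ≤ 2 AND rating ≥ 2.
{rating=3, stock=11, brand=Axo} → stock = 11, rating = 3 → Out. {rating=4, stock=2, brand=Corv} → stock = 2, rating = 4 → In. {rating=5, stock=15, brand=Erix} → stock = 15, rating = 5 → Out.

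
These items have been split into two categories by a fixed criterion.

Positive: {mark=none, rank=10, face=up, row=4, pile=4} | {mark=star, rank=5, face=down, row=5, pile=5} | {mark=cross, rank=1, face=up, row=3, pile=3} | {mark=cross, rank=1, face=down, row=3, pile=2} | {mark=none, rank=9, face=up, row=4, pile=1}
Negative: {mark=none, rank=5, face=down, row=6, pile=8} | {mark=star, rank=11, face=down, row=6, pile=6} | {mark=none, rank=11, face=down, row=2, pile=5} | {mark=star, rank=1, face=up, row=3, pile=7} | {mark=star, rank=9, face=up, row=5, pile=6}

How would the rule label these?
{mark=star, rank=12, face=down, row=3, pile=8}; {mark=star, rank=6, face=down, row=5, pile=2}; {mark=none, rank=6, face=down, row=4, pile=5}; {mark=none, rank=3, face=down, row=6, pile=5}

The rule appears to be: row ≥ 3 AND pile ≤ 5.
{mark=star, rank=12, face=down, row=3, pile=8}: Negative (row = 3, pile = 8).
{mark=star, rank=6, face=down, row=5, pile=2}: Positive (row = 5, pile = 2).
{mark=none, rank=6, face=down, row=4, pile=5}: Positive (row = 4, pile = 5).
{mark=none, rank=3, face=down, row=6, pile=5}: Positive (row = 6, pile = 5).

Negative, Positive, Positive, Positive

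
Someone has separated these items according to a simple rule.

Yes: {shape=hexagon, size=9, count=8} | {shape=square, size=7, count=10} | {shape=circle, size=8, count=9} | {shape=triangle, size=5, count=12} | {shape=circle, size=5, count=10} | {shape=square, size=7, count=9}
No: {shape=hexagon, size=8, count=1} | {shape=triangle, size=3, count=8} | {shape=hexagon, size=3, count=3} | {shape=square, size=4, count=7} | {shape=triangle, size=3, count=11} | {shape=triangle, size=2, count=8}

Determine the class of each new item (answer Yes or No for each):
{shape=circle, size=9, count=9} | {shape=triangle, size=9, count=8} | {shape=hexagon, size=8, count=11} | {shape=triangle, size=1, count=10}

The pattern is that an item is 'Yes' exactly when: size ≥ 4 AND count ≥ 8.
Yes: {shape=circle, size=9, count=9}, since size = 9, count = 9. Yes: {shape=triangle, size=9, count=8}, since size = 9, count = 8. Yes: {shape=hexagon, size=8, count=11}, since size = 8, count = 11. No: {shape=triangle, size=1, count=10}, since size = 1, count = 10.

Yes, Yes, Yes, No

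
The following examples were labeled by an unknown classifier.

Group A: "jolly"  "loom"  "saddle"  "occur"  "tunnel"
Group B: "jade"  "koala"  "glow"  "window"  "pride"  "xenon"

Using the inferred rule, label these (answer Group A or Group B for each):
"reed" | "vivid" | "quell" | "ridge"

Rule: has a double letter. This holds for each 'Group A' example and fails for each 'Group B' one.
"reed" — 'ee' doubled, hence Group A.
"vivid" — no doubled letter, hence Group B.
"quell" — 'll' doubled, hence Group A.
"ridge" — no doubled letter, hence Group B.

Group A, Group B, Group A, Group B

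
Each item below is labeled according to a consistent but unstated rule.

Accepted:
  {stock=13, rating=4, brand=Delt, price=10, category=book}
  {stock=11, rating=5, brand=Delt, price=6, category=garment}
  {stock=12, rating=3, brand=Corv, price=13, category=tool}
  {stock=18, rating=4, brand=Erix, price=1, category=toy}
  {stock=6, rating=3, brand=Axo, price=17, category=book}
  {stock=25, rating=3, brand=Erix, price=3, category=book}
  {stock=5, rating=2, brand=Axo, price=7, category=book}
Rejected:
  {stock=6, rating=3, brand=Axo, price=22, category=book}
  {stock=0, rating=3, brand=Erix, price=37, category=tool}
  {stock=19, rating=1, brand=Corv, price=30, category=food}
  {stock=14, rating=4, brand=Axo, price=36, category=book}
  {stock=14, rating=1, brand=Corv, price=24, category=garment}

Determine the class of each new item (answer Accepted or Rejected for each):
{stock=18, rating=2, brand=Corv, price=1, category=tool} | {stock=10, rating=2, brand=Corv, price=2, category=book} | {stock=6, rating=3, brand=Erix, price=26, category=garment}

Accepted, Accepted, Rejected

Rule: price ≤ 17. This holds for each 'Accepted' example and fails for each 'Rejected' one.
{stock=18, rating=2, brand=Corv, price=1, category=tool} → price = 1 → Accepted.
{stock=10, rating=2, brand=Corv, price=2, category=book} → price = 2 → Accepted.
{stock=6, rating=3, brand=Erix, price=26, category=garment} → price = 26 → Rejected.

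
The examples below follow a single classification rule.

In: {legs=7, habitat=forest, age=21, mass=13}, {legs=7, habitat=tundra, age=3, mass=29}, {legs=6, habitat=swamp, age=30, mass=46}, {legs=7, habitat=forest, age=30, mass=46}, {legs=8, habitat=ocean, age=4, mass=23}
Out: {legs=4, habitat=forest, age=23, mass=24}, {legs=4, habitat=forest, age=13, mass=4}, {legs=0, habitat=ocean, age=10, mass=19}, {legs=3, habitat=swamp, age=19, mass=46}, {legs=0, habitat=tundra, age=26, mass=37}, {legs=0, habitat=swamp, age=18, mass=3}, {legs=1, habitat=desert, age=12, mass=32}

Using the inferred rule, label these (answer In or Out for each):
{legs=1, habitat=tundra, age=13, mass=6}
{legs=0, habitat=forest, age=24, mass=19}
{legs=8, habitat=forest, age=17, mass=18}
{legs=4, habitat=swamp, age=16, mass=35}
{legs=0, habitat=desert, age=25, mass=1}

Out, Out, In, Out, Out

'In' ⟺ legs ≥ 6.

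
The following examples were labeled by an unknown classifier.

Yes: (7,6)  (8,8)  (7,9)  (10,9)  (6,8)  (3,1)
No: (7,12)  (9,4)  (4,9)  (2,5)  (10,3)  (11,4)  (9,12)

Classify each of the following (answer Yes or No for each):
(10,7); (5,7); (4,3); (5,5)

No, Yes, Yes, Yes

The simplest hypothesis consistent with all the labels is: |first − second| ≤ 2.
(10,7): |10−7| = 3, fails the rule → No.
(5,7): |5−7| = 2, qualifies → Yes.
(4,3): |4−3| = 1, qualifies → Yes.
(5,5): |5−5| = 0, qualifies → Yes.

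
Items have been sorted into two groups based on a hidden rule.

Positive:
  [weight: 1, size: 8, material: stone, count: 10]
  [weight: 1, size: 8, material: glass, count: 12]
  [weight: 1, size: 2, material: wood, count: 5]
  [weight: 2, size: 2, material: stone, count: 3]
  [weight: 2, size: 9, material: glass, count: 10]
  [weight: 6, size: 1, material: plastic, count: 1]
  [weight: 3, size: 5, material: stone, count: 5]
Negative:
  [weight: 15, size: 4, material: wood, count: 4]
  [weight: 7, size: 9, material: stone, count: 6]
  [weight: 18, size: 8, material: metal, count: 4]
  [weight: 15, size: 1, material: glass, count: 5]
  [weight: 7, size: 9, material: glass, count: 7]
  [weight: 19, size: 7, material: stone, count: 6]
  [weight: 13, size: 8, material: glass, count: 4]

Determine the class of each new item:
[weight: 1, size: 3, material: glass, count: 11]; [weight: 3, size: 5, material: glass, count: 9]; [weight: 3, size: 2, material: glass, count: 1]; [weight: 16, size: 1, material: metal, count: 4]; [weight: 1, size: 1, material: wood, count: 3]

Positive, Positive, Positive, Negative, Positive

All 'Positive' examples share one property — weight ≤ 6 — and every 'Negative' example lacks it.
[weight: 1, size: 3, material: glass, count: 11] → weight = 1 → Positive. [weight: 3, size: 5, material: glass, count: 9] → weight = 3 → Positive. [weight: 3, size: 2, material: glass, count: 1] → weight = 3 → Positive. [weight: 16, size: 1, material: metal, count: 4] → weight = 16 → Negative. [weight: 1, size: 1, material: wood, count: 3] → weight = 1 → Positive.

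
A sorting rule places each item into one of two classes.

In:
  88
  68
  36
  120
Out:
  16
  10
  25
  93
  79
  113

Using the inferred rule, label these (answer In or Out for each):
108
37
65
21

In, Out, Out, Out

All 'In' examples share one property — even AND at least 25 — and every 'Out' example lacks it.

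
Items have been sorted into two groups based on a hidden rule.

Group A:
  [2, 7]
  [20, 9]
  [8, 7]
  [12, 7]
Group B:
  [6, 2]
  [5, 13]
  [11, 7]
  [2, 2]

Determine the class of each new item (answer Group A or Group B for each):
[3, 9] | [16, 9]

All 'Group A' examples share one property — sum is odd — and every 'Group B' example lacks it.
[3, 9] → 3+9 = 12 → Group B. [16, 9] → 16+9 = 25 → Group A.

Group B, Group A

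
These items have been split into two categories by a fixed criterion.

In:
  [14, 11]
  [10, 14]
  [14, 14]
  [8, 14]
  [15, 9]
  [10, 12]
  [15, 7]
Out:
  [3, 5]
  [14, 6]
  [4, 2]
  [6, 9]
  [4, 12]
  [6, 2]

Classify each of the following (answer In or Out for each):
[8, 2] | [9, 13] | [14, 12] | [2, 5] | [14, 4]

'In' ⟺ sum ≥ 22.
[8, 2]: 8+2 = 10 — does not satisfy this, so Out. [9, 13]: 9+13 = 22 — passes, so In. [14, 12]: 14+12 = 26 — passes, so In. [2, 5]: 2+5 = 7 — does not satisfy this, so Out. [14, 4]: 14+4 = 18 — does not satisfy this, so Out.

Out, In, In, Out, Out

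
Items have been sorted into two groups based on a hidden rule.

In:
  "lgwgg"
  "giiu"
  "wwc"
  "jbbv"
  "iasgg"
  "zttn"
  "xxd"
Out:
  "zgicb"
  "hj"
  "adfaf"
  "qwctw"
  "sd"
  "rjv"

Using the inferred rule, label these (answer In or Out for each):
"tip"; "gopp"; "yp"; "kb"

Out, In, Out, Out

The classifier is using: has a double letter.
"tip" → no doubled letter → Out.
"gopp" → 'pp' doubled → In.
"yp" → no doubled letter → Out.
"kb" → no doubled letter → Out.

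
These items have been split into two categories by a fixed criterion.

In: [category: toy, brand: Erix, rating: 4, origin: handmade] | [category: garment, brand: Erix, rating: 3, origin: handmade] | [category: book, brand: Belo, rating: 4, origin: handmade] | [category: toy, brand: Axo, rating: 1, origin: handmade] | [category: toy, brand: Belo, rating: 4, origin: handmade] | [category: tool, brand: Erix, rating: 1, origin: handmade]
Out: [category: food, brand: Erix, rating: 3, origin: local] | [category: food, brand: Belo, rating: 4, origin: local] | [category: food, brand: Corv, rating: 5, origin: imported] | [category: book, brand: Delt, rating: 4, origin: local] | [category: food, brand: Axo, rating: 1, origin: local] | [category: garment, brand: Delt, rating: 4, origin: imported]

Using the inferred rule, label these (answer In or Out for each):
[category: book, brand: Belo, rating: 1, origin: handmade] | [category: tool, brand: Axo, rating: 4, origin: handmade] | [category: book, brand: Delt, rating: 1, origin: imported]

Looking at the examples, the only property every 'In' case has and every 'Out' case lacks is: origin is handmade.
[category: book, brand: Belo, rating: 1, origin: handmade] → origin is handmade → In.
[category: tool, brand: Axo, rating: 4, origin: handmade] → origin is handmade → In.
[category: book, brand: Delt, rating: 1, origin: imported] → origin is imported → Out.

In, In, Out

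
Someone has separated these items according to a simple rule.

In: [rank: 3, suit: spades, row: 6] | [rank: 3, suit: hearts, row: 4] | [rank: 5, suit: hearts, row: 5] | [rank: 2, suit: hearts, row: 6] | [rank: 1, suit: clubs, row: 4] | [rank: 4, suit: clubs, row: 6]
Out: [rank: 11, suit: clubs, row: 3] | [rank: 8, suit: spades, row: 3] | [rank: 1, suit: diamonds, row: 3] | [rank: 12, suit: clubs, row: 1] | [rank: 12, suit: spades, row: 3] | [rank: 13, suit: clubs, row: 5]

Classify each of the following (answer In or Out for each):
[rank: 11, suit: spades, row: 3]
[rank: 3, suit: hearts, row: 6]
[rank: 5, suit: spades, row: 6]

Out, In, In

The common property of the 'In' items is: rank ≤ 5 AND row ≥ 4. No 'Out' item has it.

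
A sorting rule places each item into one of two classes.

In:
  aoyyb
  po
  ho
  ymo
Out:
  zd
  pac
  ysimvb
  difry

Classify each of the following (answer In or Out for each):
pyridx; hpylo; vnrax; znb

Out, In, Out, Out

All 'In' examples share one property — contains 'o' — and every 'Out' example lacks it.
pyridx: Out (no 'o').
hpylo: In (has 'o').
vnrax: Out (no 'o').
znb: Out (no 'o').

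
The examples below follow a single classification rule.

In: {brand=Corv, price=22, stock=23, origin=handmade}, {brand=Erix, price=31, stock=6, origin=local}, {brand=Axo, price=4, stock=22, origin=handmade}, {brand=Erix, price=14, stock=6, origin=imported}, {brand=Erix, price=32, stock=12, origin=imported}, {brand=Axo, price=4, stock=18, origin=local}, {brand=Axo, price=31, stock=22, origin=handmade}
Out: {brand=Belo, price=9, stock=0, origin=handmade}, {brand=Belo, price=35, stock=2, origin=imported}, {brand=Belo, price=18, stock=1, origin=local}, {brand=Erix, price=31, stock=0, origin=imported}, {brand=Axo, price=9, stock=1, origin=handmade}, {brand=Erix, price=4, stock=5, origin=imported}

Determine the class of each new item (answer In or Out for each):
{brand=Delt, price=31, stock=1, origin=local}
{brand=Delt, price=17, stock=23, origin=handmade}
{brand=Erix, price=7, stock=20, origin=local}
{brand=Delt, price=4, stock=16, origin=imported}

Out, In, In, In

The classifier is using: stock ≥ 6.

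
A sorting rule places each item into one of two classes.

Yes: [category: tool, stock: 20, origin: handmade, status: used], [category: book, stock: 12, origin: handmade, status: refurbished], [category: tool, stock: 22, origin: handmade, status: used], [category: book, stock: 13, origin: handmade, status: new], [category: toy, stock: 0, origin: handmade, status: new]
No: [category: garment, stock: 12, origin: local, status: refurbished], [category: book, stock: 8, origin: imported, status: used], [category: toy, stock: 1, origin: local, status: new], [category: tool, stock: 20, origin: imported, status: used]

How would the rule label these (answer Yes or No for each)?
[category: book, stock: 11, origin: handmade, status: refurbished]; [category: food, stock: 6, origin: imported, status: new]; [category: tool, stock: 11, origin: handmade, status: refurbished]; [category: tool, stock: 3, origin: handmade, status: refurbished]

Checking candidate rules against both groups, what survives is: origin is handmade.
[category: book, stock: 11, origin: handmade, status: refurbished] → origin is handmade → Yes. [category: food, stock: 6, origin: imported, status: new] → origin is imported → No. [category: tool, stock: 11, origin: handmade, status: refurbished] → origin is handmade → Yes. [category: tool, stock: 3, origin: handmade, status: refurbished] → origin is handmade → Yes.

Yes, No, Yes, Yes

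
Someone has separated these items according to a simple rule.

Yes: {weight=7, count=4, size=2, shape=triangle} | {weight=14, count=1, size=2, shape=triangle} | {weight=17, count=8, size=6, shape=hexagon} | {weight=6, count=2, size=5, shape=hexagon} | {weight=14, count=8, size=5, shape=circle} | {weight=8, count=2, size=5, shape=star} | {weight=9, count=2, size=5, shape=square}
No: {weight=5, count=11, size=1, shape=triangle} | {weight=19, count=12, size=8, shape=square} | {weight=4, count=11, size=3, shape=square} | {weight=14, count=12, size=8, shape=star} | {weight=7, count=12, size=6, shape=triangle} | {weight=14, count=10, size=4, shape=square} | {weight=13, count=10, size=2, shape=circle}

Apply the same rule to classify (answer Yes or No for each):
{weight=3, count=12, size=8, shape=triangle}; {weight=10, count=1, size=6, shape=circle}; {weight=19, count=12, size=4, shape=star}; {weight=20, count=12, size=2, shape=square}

Rule: count ≤ 8. This holds for each 'Yes' example and fails for each 'No' one.
{weight=3, count=12, size=8, shape=triangle}: No (count = 12). {weight=10, count=1, size=6, shape=circle}: Yes (count = 1). {weight=19, count=12, size=4, shape=star}: No (count = 12). {weight=20, count=12, size=2, shape=square}: No (count = 12).

No, Yes, No, No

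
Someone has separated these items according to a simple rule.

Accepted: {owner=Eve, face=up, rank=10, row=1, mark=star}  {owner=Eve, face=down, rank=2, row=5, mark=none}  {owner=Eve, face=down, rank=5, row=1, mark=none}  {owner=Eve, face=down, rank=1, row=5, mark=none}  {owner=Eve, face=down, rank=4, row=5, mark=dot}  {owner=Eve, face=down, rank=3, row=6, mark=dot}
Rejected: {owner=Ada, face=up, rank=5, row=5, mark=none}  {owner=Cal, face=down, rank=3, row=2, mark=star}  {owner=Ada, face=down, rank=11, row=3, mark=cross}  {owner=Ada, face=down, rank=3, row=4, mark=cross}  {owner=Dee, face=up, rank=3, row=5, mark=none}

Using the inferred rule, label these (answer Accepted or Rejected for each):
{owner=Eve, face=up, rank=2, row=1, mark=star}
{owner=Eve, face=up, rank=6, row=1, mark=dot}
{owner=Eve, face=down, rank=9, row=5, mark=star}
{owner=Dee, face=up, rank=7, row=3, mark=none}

Accepted, Accepted, Accepted, Rejected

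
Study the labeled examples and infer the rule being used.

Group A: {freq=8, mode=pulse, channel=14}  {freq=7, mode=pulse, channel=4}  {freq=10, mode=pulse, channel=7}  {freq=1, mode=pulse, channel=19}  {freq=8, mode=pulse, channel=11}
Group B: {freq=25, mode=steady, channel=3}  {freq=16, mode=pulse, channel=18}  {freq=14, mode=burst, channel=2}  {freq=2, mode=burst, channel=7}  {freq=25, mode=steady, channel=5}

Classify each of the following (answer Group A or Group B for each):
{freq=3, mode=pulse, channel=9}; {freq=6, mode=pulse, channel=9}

The simplest hypothesis consistent with all the labels is: mode is pulse AND freq ≤ 10.
{freq=3, mode=pulse, channel=9}: mode is pulse, freq = 3 — fits, so Group A.
{freq=6, mode=pulse, channel=9}: mode is pulse, freq = 6 — fits, so Group A.

Group A, Group A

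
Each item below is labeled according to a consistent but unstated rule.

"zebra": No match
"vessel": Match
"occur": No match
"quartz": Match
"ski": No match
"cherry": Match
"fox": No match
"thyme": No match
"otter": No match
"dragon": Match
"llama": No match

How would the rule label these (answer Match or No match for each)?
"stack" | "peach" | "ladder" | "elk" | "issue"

Rule: even length. This holds for each 'Match' example and fails for each 'No match' one.
"stack" — length 5, hence No match.
"peach" — length 5, hence No match.
"ladder" — length 6, hence Match.
"elk" — length 3, hence No match.
"issue" — length 5, hence No match.

No match, No match, Match, No match, No match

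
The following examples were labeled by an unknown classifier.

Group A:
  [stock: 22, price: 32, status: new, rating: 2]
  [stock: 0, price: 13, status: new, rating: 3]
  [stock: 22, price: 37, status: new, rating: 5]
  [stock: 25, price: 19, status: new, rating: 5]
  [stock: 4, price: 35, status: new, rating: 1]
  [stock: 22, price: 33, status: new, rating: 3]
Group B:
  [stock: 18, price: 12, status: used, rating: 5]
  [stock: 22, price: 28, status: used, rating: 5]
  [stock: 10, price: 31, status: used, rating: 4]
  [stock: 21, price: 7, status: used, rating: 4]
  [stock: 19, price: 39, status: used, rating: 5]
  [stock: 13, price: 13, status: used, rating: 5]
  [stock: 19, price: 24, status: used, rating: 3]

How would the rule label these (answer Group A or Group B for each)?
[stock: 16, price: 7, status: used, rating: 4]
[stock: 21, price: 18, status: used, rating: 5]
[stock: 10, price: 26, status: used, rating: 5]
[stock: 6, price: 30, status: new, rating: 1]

Every 'Group A' example satisfies: status is new. None of the 'Group B' examples do.
[stock: 16, price: 7, status: used, rating: 4] — status is used, hence Group B.
[stock: 21, price: 18, status: used, rating: 5] — status is used, hence Group B.
[stock: 10, price: 26, status: used, rating: 5] — status is used, hence Group B.
[stock: 6, price: 30, status: new, rating: 1] — status is new, hence Group A.

Group B, Group B, Group B, Group A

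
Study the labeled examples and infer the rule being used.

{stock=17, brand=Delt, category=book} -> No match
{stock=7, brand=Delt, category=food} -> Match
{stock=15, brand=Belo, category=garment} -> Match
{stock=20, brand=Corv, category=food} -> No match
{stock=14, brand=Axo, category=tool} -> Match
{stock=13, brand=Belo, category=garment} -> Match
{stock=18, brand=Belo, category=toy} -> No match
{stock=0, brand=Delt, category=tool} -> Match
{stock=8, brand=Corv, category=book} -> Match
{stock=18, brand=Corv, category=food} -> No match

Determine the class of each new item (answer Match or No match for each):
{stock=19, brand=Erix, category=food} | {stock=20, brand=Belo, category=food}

The distinguishing property — stock ≤ 15 — holds for all the 'Match' cases and none of the 'No match' cases.
{stock=19, brand=Erix, category=food} → stock = 19 → No match.
{stock=20, brand=Belo, category=food} → stock = 20 → No match.

No match, No match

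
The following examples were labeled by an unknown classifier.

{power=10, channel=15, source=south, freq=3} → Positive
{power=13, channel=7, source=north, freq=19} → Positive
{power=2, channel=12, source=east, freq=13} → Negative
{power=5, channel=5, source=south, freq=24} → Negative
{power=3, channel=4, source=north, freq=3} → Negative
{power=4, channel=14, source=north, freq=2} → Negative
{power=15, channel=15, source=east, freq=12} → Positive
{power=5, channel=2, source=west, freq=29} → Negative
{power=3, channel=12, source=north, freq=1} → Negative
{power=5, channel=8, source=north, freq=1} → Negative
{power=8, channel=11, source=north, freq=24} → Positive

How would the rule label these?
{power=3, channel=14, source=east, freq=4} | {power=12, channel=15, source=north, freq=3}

Negative, Positive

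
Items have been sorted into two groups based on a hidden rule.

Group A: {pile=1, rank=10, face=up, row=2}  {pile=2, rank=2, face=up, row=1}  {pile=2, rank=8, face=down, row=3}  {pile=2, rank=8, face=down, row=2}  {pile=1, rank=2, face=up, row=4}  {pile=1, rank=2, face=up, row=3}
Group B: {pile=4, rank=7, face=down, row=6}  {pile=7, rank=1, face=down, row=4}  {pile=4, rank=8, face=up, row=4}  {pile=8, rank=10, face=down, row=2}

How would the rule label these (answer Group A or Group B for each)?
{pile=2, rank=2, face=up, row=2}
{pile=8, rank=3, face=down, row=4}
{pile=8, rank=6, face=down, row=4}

Group A, Group B, Group B

The classifier is using: pile ≤ 2.
{pile=2, rank=2, face=up, row=2}: pile = 2, passes → Group A.
{pile=8, rank=3, face=down, row=4}: pile = 8, doesn't qualify → Group B.
{pile=8, rank=6, face=down, row=4}: pile = 8, doesn't qualify → Group B.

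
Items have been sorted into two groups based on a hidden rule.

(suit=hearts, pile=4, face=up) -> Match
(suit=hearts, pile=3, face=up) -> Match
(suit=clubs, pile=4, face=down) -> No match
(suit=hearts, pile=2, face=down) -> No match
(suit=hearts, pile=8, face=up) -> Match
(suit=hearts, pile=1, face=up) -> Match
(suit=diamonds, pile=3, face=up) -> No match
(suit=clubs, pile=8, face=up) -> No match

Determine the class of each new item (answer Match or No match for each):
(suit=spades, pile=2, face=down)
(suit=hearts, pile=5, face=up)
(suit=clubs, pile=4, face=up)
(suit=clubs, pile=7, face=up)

The common property of the 'Match' items is: suit is hearts AND face is up. No 'No match' item has it.

No match, Match, No match, No match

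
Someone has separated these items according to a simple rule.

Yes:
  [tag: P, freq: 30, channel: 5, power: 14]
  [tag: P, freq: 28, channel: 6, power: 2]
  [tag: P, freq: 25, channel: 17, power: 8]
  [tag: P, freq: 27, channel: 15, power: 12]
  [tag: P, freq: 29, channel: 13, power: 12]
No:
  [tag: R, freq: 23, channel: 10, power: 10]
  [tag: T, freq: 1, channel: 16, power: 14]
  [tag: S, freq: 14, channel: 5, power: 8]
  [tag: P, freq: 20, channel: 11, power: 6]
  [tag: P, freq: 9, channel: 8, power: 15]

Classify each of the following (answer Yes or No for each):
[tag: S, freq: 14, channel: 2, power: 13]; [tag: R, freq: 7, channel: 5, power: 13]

The common property of the 'Yes' items is: freq ≥ 25. No 'No' item has it.
[tag: S, freq: 14, channel: 2, power: 13]: freq = 14, doesn't match → No.
[tag: R, freq: 7, channel: 5, power: 13]: freq = 7, doesn't match → No.

No, No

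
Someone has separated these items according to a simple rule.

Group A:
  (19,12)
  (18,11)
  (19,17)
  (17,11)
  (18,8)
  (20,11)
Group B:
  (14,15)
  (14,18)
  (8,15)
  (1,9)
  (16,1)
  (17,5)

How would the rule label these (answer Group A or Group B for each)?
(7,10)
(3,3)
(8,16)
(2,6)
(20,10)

A rule that fits every label: first > second AND sum ≥ 23 — true of each 'Group A' example, false of each 'Group B' one.
Group B: (7,10), since 7 < 10, 7+10 = 17.
Group B: (3,3), since 3 = 3, 3+3 = 6.
Group B: (8,16), since 8 < 16, 8+16 = 24.
Group B: (2,6), since 2 < 6, 2+6 = 8.
Group A: (20,10), since 20 > 10, 20+10 = 30.

Group B, Group B, Group B, Group B, Group A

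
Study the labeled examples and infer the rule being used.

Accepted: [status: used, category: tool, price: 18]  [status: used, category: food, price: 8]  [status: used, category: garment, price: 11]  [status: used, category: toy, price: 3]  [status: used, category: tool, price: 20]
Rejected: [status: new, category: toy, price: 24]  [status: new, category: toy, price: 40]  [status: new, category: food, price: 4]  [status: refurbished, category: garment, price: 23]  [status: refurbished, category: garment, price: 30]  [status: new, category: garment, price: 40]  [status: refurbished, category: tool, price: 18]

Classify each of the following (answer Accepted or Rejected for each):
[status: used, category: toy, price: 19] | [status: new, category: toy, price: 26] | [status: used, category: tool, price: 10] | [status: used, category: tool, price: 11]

The distinguishing property — status is used — holds for all the 'Accepted' cases and none of the 'Rejected' cases.
[status: used, category: toy, price: 19]: Accepted (status is used).
[status: new, category: toy, price: 26]: Rejected (status is new).
[status: used, category: tool, price: 10]: Accepted (status is used).
[status: used, category: tool, price: 11]: Accepted (status is used).

Accepted, Rejected, Accepted, Accepted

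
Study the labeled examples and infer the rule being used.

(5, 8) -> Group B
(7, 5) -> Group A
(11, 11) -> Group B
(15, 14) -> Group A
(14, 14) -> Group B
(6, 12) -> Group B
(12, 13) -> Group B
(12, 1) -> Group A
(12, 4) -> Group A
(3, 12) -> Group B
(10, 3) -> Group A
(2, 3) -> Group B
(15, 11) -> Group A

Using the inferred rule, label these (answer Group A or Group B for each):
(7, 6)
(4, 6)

Group A, Group B

The common property of the 'Group A' items is: first > second. No 'Group B' item has it.
Group A: (7, 6), since 7 > 6. Group B: (4, 6), since 4 < 6.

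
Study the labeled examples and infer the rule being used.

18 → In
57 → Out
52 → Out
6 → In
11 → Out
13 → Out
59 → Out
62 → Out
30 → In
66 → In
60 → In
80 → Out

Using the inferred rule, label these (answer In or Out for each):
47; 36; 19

Looking at the examples, the only property every 'In' case has and every 'Out' case lacks is: multiple of 6.
47: Out (47 = 6·7 + 5).
36: In (36 = 6·6).
19: Out (19 = 6·3 + 1).

Out, In, Out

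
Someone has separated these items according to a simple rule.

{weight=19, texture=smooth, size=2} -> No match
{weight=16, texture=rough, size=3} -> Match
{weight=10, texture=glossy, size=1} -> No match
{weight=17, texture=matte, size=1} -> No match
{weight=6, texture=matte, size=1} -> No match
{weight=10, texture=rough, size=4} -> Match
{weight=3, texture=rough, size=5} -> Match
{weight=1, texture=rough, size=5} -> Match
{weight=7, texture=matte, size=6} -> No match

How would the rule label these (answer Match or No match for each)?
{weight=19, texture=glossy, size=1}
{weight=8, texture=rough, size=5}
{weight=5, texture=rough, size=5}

No match, Match, Match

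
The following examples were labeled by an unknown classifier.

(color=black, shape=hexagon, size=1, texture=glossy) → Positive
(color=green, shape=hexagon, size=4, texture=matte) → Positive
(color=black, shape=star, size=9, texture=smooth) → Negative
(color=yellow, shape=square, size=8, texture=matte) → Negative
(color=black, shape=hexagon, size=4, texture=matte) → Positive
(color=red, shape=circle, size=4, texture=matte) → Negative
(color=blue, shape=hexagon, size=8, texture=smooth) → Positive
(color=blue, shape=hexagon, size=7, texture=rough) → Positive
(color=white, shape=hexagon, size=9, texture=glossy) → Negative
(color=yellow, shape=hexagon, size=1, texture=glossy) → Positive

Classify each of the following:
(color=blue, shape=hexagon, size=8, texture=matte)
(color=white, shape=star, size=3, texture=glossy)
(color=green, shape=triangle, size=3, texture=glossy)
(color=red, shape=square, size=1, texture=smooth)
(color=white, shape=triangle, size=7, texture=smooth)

Positive, Negative, Negative, Negative, Negative

One predicate separates the groups cleanly: shape is hexagon AND size ≤ 8.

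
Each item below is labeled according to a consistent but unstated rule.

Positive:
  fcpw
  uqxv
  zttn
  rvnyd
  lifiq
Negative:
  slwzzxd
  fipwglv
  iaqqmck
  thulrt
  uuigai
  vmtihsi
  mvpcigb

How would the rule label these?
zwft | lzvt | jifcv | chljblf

The classifier is using: length ≤ 5.
zwft: length 4, meets the rule → Positive. lzvt: length 4, meets the rule → Positive. jifcv: length 5, meets the rule → Positive. chljblf: length 7, does not pass → Negative.

Positive, Positive, Positive, Negative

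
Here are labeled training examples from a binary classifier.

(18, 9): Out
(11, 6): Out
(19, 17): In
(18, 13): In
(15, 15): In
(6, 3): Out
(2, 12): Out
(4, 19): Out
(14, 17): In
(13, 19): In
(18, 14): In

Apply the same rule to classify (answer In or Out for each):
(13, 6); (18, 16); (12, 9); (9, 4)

The rule appears to be: sum ≥ 30.
(13, 6): 13+6 = 19 — does not pass, so Out.
(18, 16): 18+16 = 34 — fits, so In.
(12, 9): 12+9 = 21 — does not pass, so Out.
(9, 4): 9+4 = 13 — does not pass, so Out.

Out, In, Out, Out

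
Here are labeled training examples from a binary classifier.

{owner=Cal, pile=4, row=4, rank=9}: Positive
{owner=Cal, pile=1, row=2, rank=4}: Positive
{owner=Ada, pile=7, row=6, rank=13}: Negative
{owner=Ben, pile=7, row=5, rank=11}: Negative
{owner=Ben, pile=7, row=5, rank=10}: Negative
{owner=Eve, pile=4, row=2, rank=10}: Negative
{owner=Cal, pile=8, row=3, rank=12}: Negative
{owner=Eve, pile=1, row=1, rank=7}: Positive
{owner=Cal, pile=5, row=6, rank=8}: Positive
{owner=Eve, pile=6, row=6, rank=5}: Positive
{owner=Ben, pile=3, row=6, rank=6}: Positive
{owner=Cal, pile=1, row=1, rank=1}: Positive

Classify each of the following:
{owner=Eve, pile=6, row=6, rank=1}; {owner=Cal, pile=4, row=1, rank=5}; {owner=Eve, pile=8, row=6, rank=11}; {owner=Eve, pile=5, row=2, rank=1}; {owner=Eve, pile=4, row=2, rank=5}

Positive, Positive, Negative, Positive, Positive

The distinguishing property — rank ≤ 9 — holds for all the 'Positive' cases and none of the 'Negative' cases.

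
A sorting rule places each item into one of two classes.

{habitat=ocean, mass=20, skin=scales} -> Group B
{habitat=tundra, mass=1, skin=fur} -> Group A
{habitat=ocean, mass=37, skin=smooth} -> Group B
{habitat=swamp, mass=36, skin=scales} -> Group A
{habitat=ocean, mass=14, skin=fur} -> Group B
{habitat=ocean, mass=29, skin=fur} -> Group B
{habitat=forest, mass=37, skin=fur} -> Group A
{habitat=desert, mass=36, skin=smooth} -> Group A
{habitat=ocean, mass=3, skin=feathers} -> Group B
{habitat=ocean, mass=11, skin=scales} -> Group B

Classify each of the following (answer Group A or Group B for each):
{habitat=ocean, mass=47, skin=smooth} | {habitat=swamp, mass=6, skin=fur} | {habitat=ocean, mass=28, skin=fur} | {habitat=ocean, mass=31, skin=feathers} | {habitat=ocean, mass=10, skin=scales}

Group B, Group A, Group B, Group B, Group B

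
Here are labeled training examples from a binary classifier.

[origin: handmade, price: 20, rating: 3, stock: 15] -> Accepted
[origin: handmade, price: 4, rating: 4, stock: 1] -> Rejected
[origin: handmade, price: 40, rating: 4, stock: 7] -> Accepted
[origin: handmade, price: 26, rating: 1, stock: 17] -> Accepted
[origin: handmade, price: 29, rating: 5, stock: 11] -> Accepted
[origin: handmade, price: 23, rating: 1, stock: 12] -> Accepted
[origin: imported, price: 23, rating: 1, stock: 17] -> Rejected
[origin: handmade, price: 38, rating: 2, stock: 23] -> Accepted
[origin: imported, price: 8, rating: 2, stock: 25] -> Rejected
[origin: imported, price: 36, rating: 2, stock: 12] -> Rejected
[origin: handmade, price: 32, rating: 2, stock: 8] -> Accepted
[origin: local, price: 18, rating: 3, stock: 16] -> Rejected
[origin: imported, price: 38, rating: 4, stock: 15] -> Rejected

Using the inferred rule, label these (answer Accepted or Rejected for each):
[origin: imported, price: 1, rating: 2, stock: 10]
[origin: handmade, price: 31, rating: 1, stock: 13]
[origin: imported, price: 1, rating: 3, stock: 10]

Rejected, Accepted, Rejected

The simplest hypothesis consistent with all the labels is: origin is handmade AND price ≥ 8.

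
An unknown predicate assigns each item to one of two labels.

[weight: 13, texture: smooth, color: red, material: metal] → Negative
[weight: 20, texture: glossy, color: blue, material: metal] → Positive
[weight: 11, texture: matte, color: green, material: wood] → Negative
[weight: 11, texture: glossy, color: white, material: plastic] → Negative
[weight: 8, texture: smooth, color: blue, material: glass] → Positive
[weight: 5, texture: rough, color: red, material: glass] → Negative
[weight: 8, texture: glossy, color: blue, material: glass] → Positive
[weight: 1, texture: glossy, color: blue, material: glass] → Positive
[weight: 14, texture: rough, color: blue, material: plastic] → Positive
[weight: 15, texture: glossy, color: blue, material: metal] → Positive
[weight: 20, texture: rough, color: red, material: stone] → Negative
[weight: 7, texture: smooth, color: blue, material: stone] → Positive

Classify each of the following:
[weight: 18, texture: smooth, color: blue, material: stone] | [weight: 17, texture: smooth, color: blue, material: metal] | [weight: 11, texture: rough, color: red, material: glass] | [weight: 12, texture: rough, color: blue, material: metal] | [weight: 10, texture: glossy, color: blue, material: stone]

Positive, Positive, Negative, Positive, Positive

The common property of the 'Positive' items is: color is blue. No 'Negative' item has it.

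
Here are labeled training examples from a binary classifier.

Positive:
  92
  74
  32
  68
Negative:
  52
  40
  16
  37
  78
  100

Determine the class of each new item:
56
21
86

Positive, Negative, Positive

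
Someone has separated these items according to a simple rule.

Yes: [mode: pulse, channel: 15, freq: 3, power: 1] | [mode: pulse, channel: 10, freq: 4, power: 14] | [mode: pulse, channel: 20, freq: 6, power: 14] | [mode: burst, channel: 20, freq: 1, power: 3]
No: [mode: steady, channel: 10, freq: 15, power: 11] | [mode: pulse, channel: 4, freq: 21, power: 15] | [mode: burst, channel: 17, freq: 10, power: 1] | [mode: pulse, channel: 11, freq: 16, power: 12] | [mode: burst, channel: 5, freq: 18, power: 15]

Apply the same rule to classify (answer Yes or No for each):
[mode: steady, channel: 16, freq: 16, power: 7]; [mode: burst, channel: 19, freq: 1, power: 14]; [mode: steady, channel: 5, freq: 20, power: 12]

No, Yes, No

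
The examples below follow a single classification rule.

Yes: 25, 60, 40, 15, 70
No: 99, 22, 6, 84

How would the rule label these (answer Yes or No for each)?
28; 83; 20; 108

No, No, Yes, No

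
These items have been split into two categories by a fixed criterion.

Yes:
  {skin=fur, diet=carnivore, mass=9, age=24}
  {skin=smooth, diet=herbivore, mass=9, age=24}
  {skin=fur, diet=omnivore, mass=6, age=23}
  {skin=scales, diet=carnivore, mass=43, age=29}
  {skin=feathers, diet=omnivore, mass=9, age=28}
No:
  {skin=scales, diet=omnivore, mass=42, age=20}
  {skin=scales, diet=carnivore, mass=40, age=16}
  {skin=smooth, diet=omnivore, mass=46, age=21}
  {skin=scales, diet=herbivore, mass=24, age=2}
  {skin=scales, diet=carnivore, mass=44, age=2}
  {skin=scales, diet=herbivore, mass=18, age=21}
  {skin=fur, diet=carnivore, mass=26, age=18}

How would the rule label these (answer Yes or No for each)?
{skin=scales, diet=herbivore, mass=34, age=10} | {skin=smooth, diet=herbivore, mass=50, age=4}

No, No

Rule: age ≥ 23. This holds for each 'Yes' example and fails for each 'No' one.
{skin=scales, diet=herbivore, mass=34, age=10} — age = 10, hence No.
{skin=smooth, diet=herbivore, mass=50, age=4} — age = 4, hence No.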